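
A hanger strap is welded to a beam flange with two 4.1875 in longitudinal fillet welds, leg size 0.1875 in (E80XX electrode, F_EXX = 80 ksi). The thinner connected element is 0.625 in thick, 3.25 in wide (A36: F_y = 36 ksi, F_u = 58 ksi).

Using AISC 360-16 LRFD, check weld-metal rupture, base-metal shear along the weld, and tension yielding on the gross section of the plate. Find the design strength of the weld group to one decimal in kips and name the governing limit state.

Weld metal: throat = 0.707×0.1875 = 0.13256 in, L = 2×4.1875 = 8.375 in. φR_n = 0.75 × 0.6 × 80 × 0.13256 × 8.375 = 40.0 kips.
Base metal shear (0.625 in plate): yield φR_n = 1.0×0.6×36×0.625×8.375 = 113.1 kips; rupture φR_n = 0.75×0.6×58×0.625×8.375 = 136.6 kips; take 113.1 kips (yield).
Tension yield (gross): A_g = 3.25×0.625 = 2.0313 in². φR_n = 0.90 × 36 × 2.0313 = 65.8 kips.
Governing: min(40.0, 113.1, 65.8) = 40.0 kips → weld metal.

40.0 kips (weld metal governs)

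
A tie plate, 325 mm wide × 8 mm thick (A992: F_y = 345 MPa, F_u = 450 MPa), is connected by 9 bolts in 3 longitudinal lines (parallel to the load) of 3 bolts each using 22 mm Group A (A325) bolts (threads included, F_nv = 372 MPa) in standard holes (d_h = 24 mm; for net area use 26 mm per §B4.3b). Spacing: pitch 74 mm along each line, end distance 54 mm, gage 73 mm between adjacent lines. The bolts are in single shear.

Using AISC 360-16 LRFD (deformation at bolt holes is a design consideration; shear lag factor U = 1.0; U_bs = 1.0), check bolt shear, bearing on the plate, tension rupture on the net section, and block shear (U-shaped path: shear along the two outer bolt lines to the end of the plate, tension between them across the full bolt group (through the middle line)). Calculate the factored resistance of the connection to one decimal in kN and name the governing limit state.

666.9 kN (net-section rupture governs)

Bolt shear: A_b = π(22)²/4 = 380.13 mm². φR_n = 0.75 × 372 × 380.13 × 9 × 1 = 954.5 kN.
Bearing (8 mm plate, F_u = 450 MPa): end bolts L_c = 54 − 24/2 = 42, R_n = min(1.2×42×8×450, 2.4×22×8×450) = 181.44 kN/bolt; interior L_c = 74 − 24 = 50, R_n = 190.08 kN/bolt. φR_n = 0.75 × (3×181.44 + 6×190.08) = 1263.6 kN.
Tension rupture (net): A_n = (325 − 3×26)×8 = 1976 mm² (U = 1.0, A_e = A_n). φR_n = 0.75 × 450 × 1976 = 666.9 kN.
Block shear: shear path 2×[54+2×74] = 2×202 mm, A_gv = 3232, A_nv = 2×(202 − 2.5×26)×8 = 2192 mm²; tension across gage: (146 − 2×26)×8 = 752 mm². R_n = min(0.6×450×2192, 0.6×345×3232) + 1.0×450×752 = min(591.84, 669.02) + 338.4 = 930.24 kN. φR_n = 0.75 × 930.24 = 697.7 kN.
Governing: min(954.5, 1263.6, 666.9, 697.7) = 666.9 kN → net-section rupture.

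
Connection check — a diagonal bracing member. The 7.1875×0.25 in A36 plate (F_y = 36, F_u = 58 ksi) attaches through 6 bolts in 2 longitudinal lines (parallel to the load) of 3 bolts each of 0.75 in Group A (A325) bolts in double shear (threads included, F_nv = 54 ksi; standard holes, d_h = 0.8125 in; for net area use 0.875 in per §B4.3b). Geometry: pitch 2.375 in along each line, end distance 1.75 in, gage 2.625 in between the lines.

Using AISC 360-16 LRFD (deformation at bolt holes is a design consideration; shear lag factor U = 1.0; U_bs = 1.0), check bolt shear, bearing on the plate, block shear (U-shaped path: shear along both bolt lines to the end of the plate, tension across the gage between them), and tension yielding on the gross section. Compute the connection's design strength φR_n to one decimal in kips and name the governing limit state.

58.2 kips (gross-section yield governs)

Bolt shear: A_b = π(0.75)²/4 = 0.44179 in². φR_n = 0.75 × 54 × 0.44179 × 6 × 2 = 214.7 kips.
Bearing (0.25 in plate, F_u = 58 ksi): end bolts L_c = 1.75 − 0.8125/2 = 1.34375, R_n = min(1.2×1.34375×0.25×58, 2.4×0.75×0.25×58) = 23.381 kips/bolt; interior L_c = 2.375 − 0.8125 = 1.5625, R_n = 26.1 kips/bolt. φR_n = 0.75 × (2×23.381 + 4×26.1) = 113.4 kips.
Block shear: shear path 2×[1.75+2×2.375] = 2×6.5 in, A_gv = 3.25, A_nv = 2×(6.5 − 2.5×0.875)×0.25 = 2.1563 in²; tension across gage: (2.625 − 1×0.875)×0.25 = 0.4375 in². R_n = min(0.6×58×2.1563, 0.6×36×3.25) + 1.0×58×0.4375 = min(75.039, 70.2) + 25.375 = 95.575 kips. φR_n = 0.75 × 95.575 = 71.7 kips.
Tension yield (gross): A_g = 7.1875×0.25 = 1.7969 in². φR_n = 0.90 × 36 × 1.7969 = 58.2 kips.
Governing: min(214.7, 113.4, 71.7, 58.2) = 58.2 kips → gross-section yield.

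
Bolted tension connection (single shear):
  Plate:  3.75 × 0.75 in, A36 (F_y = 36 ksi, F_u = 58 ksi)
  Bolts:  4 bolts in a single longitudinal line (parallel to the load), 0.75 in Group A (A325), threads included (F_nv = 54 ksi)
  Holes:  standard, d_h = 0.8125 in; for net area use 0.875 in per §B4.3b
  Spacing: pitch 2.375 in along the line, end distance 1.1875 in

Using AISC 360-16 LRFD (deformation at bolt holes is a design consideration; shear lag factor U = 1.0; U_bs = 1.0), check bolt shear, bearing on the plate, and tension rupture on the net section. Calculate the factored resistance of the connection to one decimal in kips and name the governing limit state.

Bolt shear: A_b = π(0.75)²/4 = 0.44179 in². φR_n = 0.75 × 54 × 0.44179 × 4 × 1 = 71.6 kips.
Bearing (0.75 in plate, F_u = 58 ksi): end bolts L_c = 1.1875 − 0.8125/2 = 0.78125, R_n = min(1.2×0.78125×0.75×58, 2.4×0.75×0.75×58) = 40.781 kips/bolt; interior L_c = 2.375 − 0.8125 = 1.5625, R_n = 78.3 kips/bolt. φR_n = 0.75 × (1×40.781 + 3×78.3) = 206.8 kips.
Tension rupture (net): A_n = (3.75 − 1×0.875)×0.75 = 2.1563 in² (U = 1.0, A_e = A_n). φR_n = 0.75 × 58 × 2.1563 = 93.8 kips.
Governing: min(71.6, 206.8, 93.8) = 71.6 kips → bolt shear.

71.6 kips (bolt shear governs)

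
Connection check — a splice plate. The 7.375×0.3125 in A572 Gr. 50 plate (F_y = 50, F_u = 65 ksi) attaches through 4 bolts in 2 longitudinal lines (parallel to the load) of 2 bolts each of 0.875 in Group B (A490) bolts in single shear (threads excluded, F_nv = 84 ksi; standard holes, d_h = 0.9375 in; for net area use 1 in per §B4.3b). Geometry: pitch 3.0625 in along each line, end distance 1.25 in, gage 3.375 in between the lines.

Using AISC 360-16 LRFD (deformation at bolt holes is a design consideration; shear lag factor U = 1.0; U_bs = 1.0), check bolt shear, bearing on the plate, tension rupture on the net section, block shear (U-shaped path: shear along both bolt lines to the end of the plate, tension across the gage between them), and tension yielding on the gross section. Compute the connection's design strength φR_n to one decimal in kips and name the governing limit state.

81.9 kips (net-section rupture governs)

Bolt shear: A_b = π(0.875)²/4 = 0.60132 in². φR_n = 0.75 × 84 × 0.60132 × 4 × 1 = 151.5 kips.
Bearing (0.3125 in plate, F_u = 65 ksi): end bolts L_c = 1.25 − 0.9375/2 = 0.78125, R_n = min(1.2×0.78125×0.3125×65, 2.4×0.875×0.3125×65) = 19.043 kips/bolt; interior L_c = 3.0625 − 0.9375 = 2.125, R_n = 42.656 kips/bolt. φR_n = 0.75 × (2×19.043 + 2×42.656) = 92.5 kips.
Tension rupture (net): A_n = (7.375 − 2×1)×0.3125 = 1.6797 in² (U = 1.0, A_e = A_n). φR_n = 0.75 × 65 × 1.6797 = 81.9 kips.
Block shear: shear path 2×[1.25+1×3.0625] = 2×4.3125 in, A_gv = 2.6953, A_nv = 2×(4.3125 − 1.5×1)×0.3125 = 1.7578 in²; tension across gage: (3.375 − 1×1)×0.3125 = 0.74219 in². R_n = min(0.6×65×1.7578, 0.6×50×2.6953) + 1.0×65×0.74219 = min(68.554, 80.859) + 48.242 = 116.8 kips. φR_n = 0.75 × 116.8 = 87.6 kips.
Tension yield (gross): A_g = 7.375×0.3125 = 2.3047 in². φR_n = 0.90 × 50 × 2.3047 = 103.7 kips.
Governing: min(151.5, 92.5, 81.9, 87.6, 103.7) = 81.9 kips → net-section rupture.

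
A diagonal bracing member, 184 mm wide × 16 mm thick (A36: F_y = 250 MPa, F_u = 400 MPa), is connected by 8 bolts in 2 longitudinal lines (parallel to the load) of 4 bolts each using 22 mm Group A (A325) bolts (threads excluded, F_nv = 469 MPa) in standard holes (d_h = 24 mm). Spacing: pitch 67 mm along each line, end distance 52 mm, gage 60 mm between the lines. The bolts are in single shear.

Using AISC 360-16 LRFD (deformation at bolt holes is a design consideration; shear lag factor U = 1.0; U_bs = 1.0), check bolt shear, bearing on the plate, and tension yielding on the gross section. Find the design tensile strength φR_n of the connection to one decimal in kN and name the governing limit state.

662.4 kN (gross-section yield governs)

Bolt shear: A_b = π(22)²/4 = 380.13 mm². φR_n = 0.75 × 469 × 380.13 × 8 × 1 = 1069.7 kN.
Bearing (16 mm plate, F_u = 400 MPa): end bolts L_c = 52 − 24/2 = 40, R_n = min(1.2×40×16×400, 2.4×22×16×400) = 307.2 kN/bolt; interior L_c = 67 − 24 = 43, R_n = 330.24 kN/bolt. φR_n = 0.75 × (2×307.2 + 6×330.24) = 1946.9 kN.
Tension yield (gross): A_g = 184×16 = 2944 mm². φR_n = 0.90 × 250 × 2944 = 662.4 kN.
Governing: min(1069.7, 1946.9, 662.4) = 662.4 kN → gross-section yield.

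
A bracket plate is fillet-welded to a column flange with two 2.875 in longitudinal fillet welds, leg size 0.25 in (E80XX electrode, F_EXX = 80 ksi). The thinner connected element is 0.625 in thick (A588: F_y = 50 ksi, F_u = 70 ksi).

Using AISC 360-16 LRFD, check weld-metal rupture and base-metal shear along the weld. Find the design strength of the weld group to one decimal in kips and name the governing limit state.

Weld metal: throat = 0.707×0.25 = 0.17675 in, L = 2×2.875 = 5.75 in. φR_n = 0.75 × 0.6 × 80 × 0.17675 × 5.75 = 36.6 kips.
Base metal shear (0.625 in plate): yield φR_n = 1.0×0.6×50×0.625×5.75 = 107.8 kips; rupture φR_n = 0.75×0.6×70×0.625×5.75 = 113.2 kips; take 107.8 kips (yield).
Governing: min(36.6, 107.8) = 36.6 kips → weld metal.

36.6 kips (weld metal governs)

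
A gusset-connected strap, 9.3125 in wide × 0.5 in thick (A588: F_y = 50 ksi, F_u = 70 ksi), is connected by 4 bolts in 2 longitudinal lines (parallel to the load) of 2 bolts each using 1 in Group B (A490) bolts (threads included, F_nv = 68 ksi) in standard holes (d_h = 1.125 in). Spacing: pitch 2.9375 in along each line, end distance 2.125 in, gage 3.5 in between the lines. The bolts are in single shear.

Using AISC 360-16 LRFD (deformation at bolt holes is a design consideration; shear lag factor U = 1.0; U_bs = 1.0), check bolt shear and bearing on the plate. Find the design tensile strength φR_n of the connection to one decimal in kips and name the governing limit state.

Bolt shear: A_b = π(1)²/4 = 0.7854 in². φR_n = 0.75 × 68 × 0.7854 × 4 × 1 = 160.2 kips.
Bearing (0.5 in plate, F_u = 70 ksi): end bolts L_c = 2.125 − 1.125/2 = 1.5625, R_n = min(1.2×1.5625×0.5×70, 2.4×1×0.5×70) = 65.625 kips/bolt; interior L_c = 2.9375 − 1.125 = 1.8125, R_n = 76.125 kips/bolt. φR_n = 0.75 × (2×65.625 + 2×76.125) = 212.6 kips.
Governing: min(160.2, 212.6) = 160.2 kips → bolt shear.

160.2 kips (bolt shear governs)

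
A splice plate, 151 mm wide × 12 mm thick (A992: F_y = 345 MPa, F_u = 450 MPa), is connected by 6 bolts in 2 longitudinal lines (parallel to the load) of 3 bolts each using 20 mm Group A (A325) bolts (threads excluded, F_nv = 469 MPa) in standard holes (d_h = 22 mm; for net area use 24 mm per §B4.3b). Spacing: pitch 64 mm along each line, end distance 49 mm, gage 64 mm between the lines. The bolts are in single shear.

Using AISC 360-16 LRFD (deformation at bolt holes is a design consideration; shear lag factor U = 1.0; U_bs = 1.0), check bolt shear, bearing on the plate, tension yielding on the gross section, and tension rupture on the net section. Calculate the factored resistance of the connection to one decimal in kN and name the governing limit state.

Bolt shear: A_b = π(20)²/4 = 314.16 mm². φR_n = 0.75 × 469 × 314.16 × 6 × 1 = 663.0 kN.
Bearing (12 mm plate, F_u = 450 MPa): end bolts L_c = 49 − 22/2 = 38, R_n = min(1.2×38×12×450, 2.4×20×12×450) = 246.24 kN/bolt; interior L_c = 64 − 22 = 42, R_n = 259.2 kN/bolt. φR_n = 0.75 × (2×246.24 + 4×259.2) = 1147.0 kN.
Tension yield (gross): A_g = 151×12 = 1812 mm². φR_n = 0.90 × 345 × 1812 = 562.6 kN.
Tension rupture (net): A_n = (151 − 2×24)×12 = 1236 mm² (U = 1.0, A_e = A_n). φR_n = 0.75 × 450 × 1236 = 417.2 kN.
Governing: min(663.0, 1147.0, 562.6, 417.2) = 417.2 kN → net-section rupture.

417.2 kN (net-section rupture governs)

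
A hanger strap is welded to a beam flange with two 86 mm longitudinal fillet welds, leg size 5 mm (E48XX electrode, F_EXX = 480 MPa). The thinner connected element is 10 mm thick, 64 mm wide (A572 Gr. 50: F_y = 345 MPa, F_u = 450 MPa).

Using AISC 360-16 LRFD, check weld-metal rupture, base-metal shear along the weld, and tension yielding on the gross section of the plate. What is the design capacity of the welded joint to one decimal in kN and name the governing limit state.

Weld metal: throat = 0.707×5 = 3.535 mm, L = 2×86 = 172 mm. φR_n = 0.75 × 0.6 × 480 × 3.535 × 172 = 131.3 kN.
Base metal shear (10 mm plate): yield φR_n = 1.0×0.6×345×10×172 = 356.0 kN; rupture φR_n = 0.75×0.6×450×10×172 = 348.3 kN; take 348.3 kN (rupture).
Tension yield (gross): A_g = 64×10 = 640 mm². φR_n = 0.90 × 345 × 640 = 198.7 kN.
Governing: min(131.3, 348.3, 198.7) = 131.3 kN → weld metal.

131.3 kN (weld metal governs)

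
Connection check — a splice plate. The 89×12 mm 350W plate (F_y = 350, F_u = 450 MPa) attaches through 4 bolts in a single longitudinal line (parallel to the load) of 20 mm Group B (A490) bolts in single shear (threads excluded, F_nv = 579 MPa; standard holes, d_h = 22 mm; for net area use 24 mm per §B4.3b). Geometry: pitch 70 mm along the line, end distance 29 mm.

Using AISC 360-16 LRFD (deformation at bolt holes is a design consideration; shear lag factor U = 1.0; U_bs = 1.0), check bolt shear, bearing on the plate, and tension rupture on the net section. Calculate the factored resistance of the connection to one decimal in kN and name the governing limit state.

263.3 kN (net-section rupture governs)

Bolt shear: A_b = π(20)²/4 = 314.16 mm². φR_n = 0.75 × 579 × 314.16 × 4 × 1 = 545.7 kN.
Bearing (12 mm plate, F_u = 450 MPa): end bolts L_c = 29 − 22/2 = 18, R_n = min(1.2×18×12×450, 2.4×20×12×450) = 116.64 kN/bolt; interior L_c = 70 − 22 = 48, R_n = 259.2 kN/bolt. φR_n = 0.75 × (1×116.64 + 3×259.2) = 670.7 kN.
Tension rupture (net): A_n = (89 − 1×24)×12 = 780 mm² (U = 1.0, A_e = A_n). φR_n = 0.75 × 450 × 780 = 263.3 kN.
Governing: min(545.7, 670.7, 263.3) = 263.3 kN → net-section rupture.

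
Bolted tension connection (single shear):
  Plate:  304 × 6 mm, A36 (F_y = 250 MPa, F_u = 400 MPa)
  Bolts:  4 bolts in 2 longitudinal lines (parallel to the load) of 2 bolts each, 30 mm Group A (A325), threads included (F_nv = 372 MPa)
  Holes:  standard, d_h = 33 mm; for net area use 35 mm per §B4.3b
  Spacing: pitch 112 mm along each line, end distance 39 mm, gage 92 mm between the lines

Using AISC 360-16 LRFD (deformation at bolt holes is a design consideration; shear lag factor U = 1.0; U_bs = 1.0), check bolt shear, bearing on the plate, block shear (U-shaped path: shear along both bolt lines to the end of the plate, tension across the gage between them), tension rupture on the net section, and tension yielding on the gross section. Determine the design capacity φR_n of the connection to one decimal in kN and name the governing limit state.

306.5 kN (block shear governs)

Bolt shear: A_b = π(30)²/4 = 706.86 mm². φR_n = 0.75 × 372 × 706.86 × 4 × 1 = 788.9 kN.
Bearing (6 mm plate, F_u = 400 MPa): end bolts L_c = 39 − 33/2 = 22.5, R_n = min(1.2×22.5×6×400, 2.4×30×6×400) = 64.8 kN/bolt; interior L_c = 112 − 33 = 79, R_n = 172.8 kN/bolt. φR_n = 0.75 × (2×64.8 + 2×172.8) = 356.4 kN.
Block shear: shear path 2×[39+1×112] = 2×151 mm, A_gv = 1812, A_nv = 2×(151 − 1.5×35)×6 = 1182 mm²; tension across gage: (92 − 1×35)×6 = 342 mm². R_n = min(0.6×400×1182, 0.6×250×1812) + 1.0×400×342 = min(283.68, 271.8) + 136.8 = 408.6 kN. φR_n = 0.75 × 408.6 = 306.5 kN.
Tension rupture (net): A_n = (304 − 2×35)×6 = 1404 mm² (U = 1.0, A_e = A_n). φR_n = 0.75 × 400 × 1404 = 421.2 kN.
Tension yield (gross): A_g = 304×6 = 1824 mm². φR_n = 0.90 × 250 × 1824 = 410.4 kN.
Governing: min(788.9, 356.4, 306.5, 421.2, 410.4) = 306.5 kN → block shear.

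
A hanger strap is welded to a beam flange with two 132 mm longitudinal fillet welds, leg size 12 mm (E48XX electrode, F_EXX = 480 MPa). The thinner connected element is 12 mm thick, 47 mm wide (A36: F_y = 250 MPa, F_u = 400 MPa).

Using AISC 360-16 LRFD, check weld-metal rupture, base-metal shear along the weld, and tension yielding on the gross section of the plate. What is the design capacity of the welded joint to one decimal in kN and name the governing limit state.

126.9 kN (gross-section yield governs)

Weld metal: throat = 0.707×12 = 8.484 mm, L = 2×132 = 264 mm. φR_n = 0.75 × 0.6 × 480 × 8.484 × 264 = 483.8 kN.
Base metal shear (12 mm plate): yield φR_n = 1.0×0.6×250×12×264 = 475.2 kN; rupture φR_n = 0.75×0.6×400×12×264 = 570.2 kN; take 475.2 kN (yield).
Tension yield (gross): A_g = 47×12 = 564 mm². φR_n = 0.90 × 250 × 564 = 126.9 kN.
Governing: min(483.8, 475.2, 126.9) = 126.9 kN → gross-section yield.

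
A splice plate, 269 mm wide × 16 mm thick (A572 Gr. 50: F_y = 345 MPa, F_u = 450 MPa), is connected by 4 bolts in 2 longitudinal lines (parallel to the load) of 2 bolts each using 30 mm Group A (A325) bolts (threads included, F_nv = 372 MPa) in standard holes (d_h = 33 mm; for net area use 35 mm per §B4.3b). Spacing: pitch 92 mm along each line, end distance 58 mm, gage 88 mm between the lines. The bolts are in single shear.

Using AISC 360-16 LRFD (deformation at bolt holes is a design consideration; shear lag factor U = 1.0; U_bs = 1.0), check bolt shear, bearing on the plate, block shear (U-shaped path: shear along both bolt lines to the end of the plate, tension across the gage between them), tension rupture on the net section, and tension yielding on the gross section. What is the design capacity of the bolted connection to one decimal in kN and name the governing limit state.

788.9 kN (bolt shear governs)

Bolt shear: A_b = π(30)²/4 = 706.86 mm². φR_n = 0.75 × 372 × 706.86 × 4 × 1 = 788.9 kN.
Bearing (16 mm plate, F_u = 450 MPa): end bolts L_c = 58 − 33/2 = 41.5, R_n = min(1.2×41.5×16×450, 2.4×30×16×450) = 358.56 kN/bolt; interior L_c = 92 − 33 = 59, R_n = 509.76 kN/bolt. φR_n = 0.75 × (2×358.56 + 2×509.76) = 1302.5 kN.
Block shear: shear path 2×[58+1×92] = 2×150 mm, A_gv = 4800, A_nv = 2×(150 − 1.5×35)×16 = 3120 mm²; tension across gage: (88 − 1×35)×16 = 848 mm². R_n = min(0.6×450×3120, 0.6×345×4800) + 1.0×450×848 = min(842.4, 993.6) + 381.6 = 1224 kN. φR_n = 0.75 × 1224 = 918.0 kN.
Tension rupture (net): A_n = (269 − 2×35)×16 = 3184 mm² (U = 1.0, A_e = A_n). φR_n = 0.75 × 450 × 3184 = 1074.6 kN.
Tension yield (gross): A_g = 269×16 = 4304 mm². φR_n = 0.90 × 345 × 4304 = 1336.4 kN.
Governing: min(788.9, 1302.5, 918.0, 1074.6, 1336.4) = 788.9 kN → bolt shear.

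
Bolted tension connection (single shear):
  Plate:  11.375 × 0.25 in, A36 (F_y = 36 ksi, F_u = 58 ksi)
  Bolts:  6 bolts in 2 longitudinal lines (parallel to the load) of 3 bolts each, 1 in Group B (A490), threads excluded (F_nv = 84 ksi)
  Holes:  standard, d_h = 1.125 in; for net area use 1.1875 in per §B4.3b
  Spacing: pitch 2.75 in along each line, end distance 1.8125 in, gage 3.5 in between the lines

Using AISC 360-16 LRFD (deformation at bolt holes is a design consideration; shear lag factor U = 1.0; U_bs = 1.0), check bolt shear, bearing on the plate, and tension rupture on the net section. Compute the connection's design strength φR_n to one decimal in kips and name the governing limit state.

Bolt shear: A_b = π(1)²/4 = 0.7854 in². φR_n = 0.75 × 84 × 0.7854 × 6 × 1 = 296.9 kips.
Bearing (0.25 in plate, F_u = 58 ksi): end bolts L_c = 1.8125 − 1.125/2 = 1.25, R_n = min(1.2×1.25×0.25×58, 2.4×1×0.25×58) = 21.75 kips/bolt; interior L_c = 2.75 − 1.125 = 1.625, R_n = 28.275 kips/bolt. φR_n = 0.75 × (2×21.75 + 4×28.275) = 117.5 kips.
Tension rupture (net): A_n = (11.375 − 2×1.1875)×0.25 = 2.25 in² (U = 1.0, A_e = A_n). φR_n = 0.75 × 58 × 2.25 = 97.9 kips.
Governing: min(296.9, 117.5, 97.9) = 97.9 kips → net-section rupture.

97.9 kips (net-section rupture governs)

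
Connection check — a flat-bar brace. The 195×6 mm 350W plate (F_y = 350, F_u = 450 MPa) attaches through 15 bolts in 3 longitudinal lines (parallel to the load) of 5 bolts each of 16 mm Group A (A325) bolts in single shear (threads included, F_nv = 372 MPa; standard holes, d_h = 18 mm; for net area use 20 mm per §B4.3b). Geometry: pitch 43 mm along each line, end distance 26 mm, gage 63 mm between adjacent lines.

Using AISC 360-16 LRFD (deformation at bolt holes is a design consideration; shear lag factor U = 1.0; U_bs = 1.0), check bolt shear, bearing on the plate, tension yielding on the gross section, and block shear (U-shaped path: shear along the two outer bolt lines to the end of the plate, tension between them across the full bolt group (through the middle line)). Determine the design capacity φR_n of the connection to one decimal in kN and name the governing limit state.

Bolt shear: A_b = π(16)²/4 = 201.06 mm². φR_n = 0.75 × 372 × 201.06 × 15 × 1 = 841.4 kN.
Bearing (6 mm plate, F_u = 450 MPa): end bolts L_c = 26 − 18/2 = 17, R_n = min(1.2×17×6×450, 2.4×16×6×450) = 55.08 kN/bolt; interior L_c = 43 − 18 = 25, R_n = 81 kN/bolt. φR_n = 0.75 × (3×55.08 + 12×81) = 852.9 kN.
Tension yield (gross): A_g = 195×6 = 1170 mm². φR_n = 0.90 × 350 × 1170 = 368.6 kN.
Block shear: shear path 2×[26+4×43] = 2×198 mm, A_gv = 2376, A_nv = 2×(198 − 4.5×20)×6 = 1296 mm²; tension across gage: (126 − 2×20)×6 = 516 mm². R_n = min(0.6×450×1296, 0.6×350×2376) + 1.0×450×516 = min(349.92, 498.96) + 232.2 = 582.12 kN. φR_n = 0.75 × 582.12 = 436.6 kN.
Governing: min(841.4, 852.9, 368.6, 436.6) = 368.6 kN → gross-section yield.

368.6 kN (gross-section yield governs)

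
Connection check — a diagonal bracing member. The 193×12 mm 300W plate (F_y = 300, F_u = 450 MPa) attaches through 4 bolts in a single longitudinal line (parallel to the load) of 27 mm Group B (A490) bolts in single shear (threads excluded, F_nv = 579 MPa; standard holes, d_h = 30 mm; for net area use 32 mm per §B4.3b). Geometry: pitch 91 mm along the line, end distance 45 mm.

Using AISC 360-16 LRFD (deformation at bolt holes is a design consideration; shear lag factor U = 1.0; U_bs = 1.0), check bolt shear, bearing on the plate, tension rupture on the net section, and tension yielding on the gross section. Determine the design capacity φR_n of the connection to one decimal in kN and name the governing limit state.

Bolt shear: A_b = π(27)²/4 = 572.56 mm². φR_n = 0.75 × 579 × 572.56 × 4 × 1 = 994.5 kN.
Bearing (12 mm plate, F_u = 450 MPa): end bolts L_c = 45 − 30/2 = 30, R_n = min(1.2×30×12×450, 2.4×27×12×450) = 194.4 kN/bolt; interior L_c = 91 − 30 = 61, R_n = 349.92 kN/bolt. φR_n = 0.75 × (1×194.4 + 3×349.92) = 933.1 kN.
Tension rupture (net): A_n = (193 − 1×32)×12 = 1932 mm² (U = 1.0, A_e = A_n). φR_n = 0.75 × 450 × 1932 = 652.1 kN.
Tension yield (gross): A_g = 193×12 = 2316 mm². φR_n = 0.90 × 300 × 2316 = 625.3 kN.
Governing: min(994.5, 933.1, 652.1, 625.3) = 625.3 kN → gross-section yield.

625.3 kN (gross-section yield governs)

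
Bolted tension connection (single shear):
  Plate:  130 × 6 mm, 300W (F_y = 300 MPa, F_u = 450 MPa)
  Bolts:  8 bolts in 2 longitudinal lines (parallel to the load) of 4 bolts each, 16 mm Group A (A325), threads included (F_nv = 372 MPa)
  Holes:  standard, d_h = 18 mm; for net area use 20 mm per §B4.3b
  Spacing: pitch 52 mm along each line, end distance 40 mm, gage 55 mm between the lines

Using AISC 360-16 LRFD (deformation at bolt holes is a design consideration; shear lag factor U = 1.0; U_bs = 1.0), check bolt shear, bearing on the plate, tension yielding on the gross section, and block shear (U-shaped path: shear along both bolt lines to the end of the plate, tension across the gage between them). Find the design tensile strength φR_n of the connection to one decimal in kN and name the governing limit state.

210.6 kN (gross-section yield governs)

Bolt shear: A_b = π(16)²/4 = 201.06 mm². φR_n = 0.75 × 372 × 201.06 × 8 × 1 = 448.8 kN.
Bearing (6 mm plate, F_u = 450 MPa): end bolts L_c = 40 − 18/2 = 31, R_n = min(1.2×31×6×450, 2.4×16×6×450) = 100.44 kN/bolt; interior L_c = 52 − 18 = 34, R_n = 103.68 kN/bolt. φR_n = 0.75 × (2×100.44 + 6×103.68) = 617.2 kN.
Tension yield (gross): A_g = 130×6 = 780 mm². φR_n = 0.90 × 300 × 780 = 210.6 kN.
Block shear: shear path 2×[40+3×52] = 2×196 mm, A_gv = 2352, A_nv = 2×(196 − 3.5×20)×6 = 1512 mm²; tension across gage: (55 − 1×20)×6 = 210 mm². R_n = min(0.6×450×1512, 0.6×300×2352) + 1.0×450×210 = min(408.24, 423.36) + 94.5 = 502.74 kN. φR_n = 0.75 × 502.74 = 377.1 kN.
Governing: min(448.8, 617.2, 210.6, 377.1) = 210.6 kN → gross-section yield.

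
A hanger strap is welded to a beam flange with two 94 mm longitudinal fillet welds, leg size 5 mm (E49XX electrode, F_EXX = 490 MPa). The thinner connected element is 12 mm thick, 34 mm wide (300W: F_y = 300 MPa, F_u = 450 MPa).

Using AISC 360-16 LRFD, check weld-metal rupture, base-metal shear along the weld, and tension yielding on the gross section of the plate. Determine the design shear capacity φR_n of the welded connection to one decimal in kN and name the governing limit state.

Weld metal: throat = 0.707×5 = 3.535 mm, L = 2×94 = 188 mm. φR_n = 0.75 × 0.6 × 490 × 3.535 × 188 = 146.5 kN.
Base metal shear (12 mm plate): yield φR_n = 1.0×0.6×300×12×188 = 406.1 kN; rupture φR_n = 0.75×0.6×450×12×188 = 456.8 kN; take 406.1 kN (yield).
Tension yield (gross): A_g = 34×12 = 408 mm². φR_n = 0.90 × 300 × 408 = 110.2 kN.
Governing: min(146.5, 406.1, 110.2) = 110.2 kN → gross-section yield.

110.2 kN (gross-section yield governs)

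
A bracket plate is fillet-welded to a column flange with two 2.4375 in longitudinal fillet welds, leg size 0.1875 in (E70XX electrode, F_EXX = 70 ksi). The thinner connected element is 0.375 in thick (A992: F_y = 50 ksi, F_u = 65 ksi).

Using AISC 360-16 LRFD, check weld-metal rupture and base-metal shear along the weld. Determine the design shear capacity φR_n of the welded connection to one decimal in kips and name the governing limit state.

Weld metal: throat = 0.707×0.1875 = 0.13256 in, L = 2×2.4375 = 4.875 in. φR_n = 0.75 × 0.6 × 70 × 0.13256 × 4.875 = 20.4 kips.
Base metal shear (0.375 in plate): yield φR_n = 1.0×0.6×50×0.375×4.875 = 54.8 kips; rupture φR_n = 0.75×0.6×65×0.375×4.875 = 53.5 kips; take 53.5 kips (rupture).
Governing: min(20.4, 53.5) = 20.4 kips → weld metal.

20.4 kips (weld metal governs)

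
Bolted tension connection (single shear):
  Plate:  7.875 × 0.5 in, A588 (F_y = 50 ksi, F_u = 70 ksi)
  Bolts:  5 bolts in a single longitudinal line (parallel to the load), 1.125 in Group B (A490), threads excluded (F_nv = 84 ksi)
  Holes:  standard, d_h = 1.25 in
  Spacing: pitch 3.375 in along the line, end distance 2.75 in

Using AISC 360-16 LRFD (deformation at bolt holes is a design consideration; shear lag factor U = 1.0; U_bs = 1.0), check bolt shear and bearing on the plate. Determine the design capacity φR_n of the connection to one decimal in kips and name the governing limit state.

Bolt shear: A_b = π(1.125)²/4 = 0.99402 in². φR_n = 0.75 × 84 × 0.99402 × 5 × 1 = 313.1 kips.
Bearing (0.5 in plate, F_u = 70 ksi): end bolts L_c = 2.75 − 1.25/2 = 2.125, R_n = min(1.2×2.125×0.5×70, 2.4×1.125×0.5×70) = 89.25 kips/bolt; interior L_c = 3.375 − 1.25 = 2.125, R_n = 89.25 kips/bolt. φR_n = 0.75 × (1×89.25 + 4×89.25) = 334.7 kips.
Governing: min(313.1, 334.7) = 313.1 kips → bolt shear.

313.1 kips (bolt shear governs)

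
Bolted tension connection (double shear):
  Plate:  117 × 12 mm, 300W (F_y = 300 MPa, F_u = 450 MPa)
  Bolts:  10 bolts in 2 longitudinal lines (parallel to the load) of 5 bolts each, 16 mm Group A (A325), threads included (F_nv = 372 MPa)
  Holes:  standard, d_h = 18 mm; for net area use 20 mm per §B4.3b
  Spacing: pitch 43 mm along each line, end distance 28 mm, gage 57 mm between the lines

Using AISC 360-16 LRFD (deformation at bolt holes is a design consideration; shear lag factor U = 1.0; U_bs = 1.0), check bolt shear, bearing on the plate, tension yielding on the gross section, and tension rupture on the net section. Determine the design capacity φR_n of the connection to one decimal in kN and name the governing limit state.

311.9 kN (net-section rupture governs)

Bolt shear: A_b = π(16)²/4 = 201.06 mm². φR_n = 0.75 × 372 × 201.06 × 10 × 2 = 1121.9 kN.
Bearing (12 mm plate, F_u = 450 MPa): end bolts L_c = 28 − 18/2 = 19, R_n = min(1.2×19×12×450, 2.4×16×12×450) = 123.12 kN/bolt; interior L_c = 43 − 18 = 25, R_n = 162 kN/bolt. φR_n = 0.75 × (2×123.12 + 8×162) = 1156.7 kN.
Tension yield (gross): A_g = 117×12 = 1404 mm². φR_n = 0.90 × 300 × 1404 = 379.1 kN.
Tension rupture (net): A_n = (117 − 2×20)×12 = 924 mm² (U = 1.0, A_e = A_n). φR_n = 0.75 × 450 × 924 = 311.9 kN.
Governing: min(1121.9, 1156.7, 379.1, 311.9) = 311.9 kN → net-section rupture.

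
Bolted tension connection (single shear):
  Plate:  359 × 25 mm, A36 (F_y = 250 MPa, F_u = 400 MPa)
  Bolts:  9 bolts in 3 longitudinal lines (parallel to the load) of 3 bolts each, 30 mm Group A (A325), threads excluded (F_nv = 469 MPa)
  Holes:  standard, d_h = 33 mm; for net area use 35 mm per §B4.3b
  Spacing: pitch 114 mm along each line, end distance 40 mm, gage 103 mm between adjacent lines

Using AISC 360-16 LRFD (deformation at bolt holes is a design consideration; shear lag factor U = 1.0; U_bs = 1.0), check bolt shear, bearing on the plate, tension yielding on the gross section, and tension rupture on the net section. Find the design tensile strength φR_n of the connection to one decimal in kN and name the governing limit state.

Bolt shear: A_b = π(30)²/4 = 706.86 mm². φR_n = 0.75 × 469 × 706.86 × 9 × 1 = 2237.7 kN.
Bearing (25 mm plate, F_u = 400 MPa): end bolts L_c = 40 − 33/2 = 23.5, R_n = min(1.2×23.5×25×400, 2.4×30×25×400) = 282 kN/bolt; interior L_c = 114 − 33 = 81, R_n = 720 kN/bolt. φR_n = 0.75 × (3×282 + 6×720) = 3874.5 kN.
Tension yield (gross): A_g = 359×25 = 8975 mm². φR_n = 0.90 × 250 × 8975 = 2019.4 kN.
Tension rupture (net): A_n = (359 − 3×35)×25 = 6350 mm² (U = 1.0, A_e = A_n). φR_n = 0.75 × 400 × 6350 = 1905.0 kN.
Governing: min(2237.7, 3874.5, 2019.4, 1905.0) = 1905.0 kN → net-section rupture.

1905.0 kN (net-section rupture governs)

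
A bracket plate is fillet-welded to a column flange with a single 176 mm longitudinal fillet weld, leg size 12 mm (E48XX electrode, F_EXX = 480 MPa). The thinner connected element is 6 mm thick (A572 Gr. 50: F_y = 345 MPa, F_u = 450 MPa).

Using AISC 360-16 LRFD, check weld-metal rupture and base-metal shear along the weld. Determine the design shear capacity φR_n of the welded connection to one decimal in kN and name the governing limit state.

Weld metal: throat = 0.707×12 = 8.484 mm, L = 176 mm. φR_n = 0.75 × 0.6 × 480 × 8.484 × 176 = 322.5 kN.
Base metal shear (6 mm plate): yield φR_n = 1.0×0.6×345×6×176 = 218.6 kN; rupture φR_n = 0.75×0.6×450×6×176 = 213.8 kN; take 213.8 kN (rupture).
Governing: min(322.5, 213.8) = 213.8 kN → base-metal shear.

213.8 kN (base-metal shear governs)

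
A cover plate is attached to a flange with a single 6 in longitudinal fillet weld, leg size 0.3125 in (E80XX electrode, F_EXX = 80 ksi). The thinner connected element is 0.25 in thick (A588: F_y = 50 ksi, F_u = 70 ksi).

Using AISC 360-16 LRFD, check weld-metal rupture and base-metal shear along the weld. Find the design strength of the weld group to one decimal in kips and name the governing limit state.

Weld metal: throat = 0.707×0.3125 = 0.22094 in, L = 6 in. φR_n = 0.75 × 0.6 × 80 × 0.22094 × 6 = 47.7 kips.
Base metal shear (0.25 in plate): yield φR_n = 1.0×0.6×50×0.25×6 = 45.0 kips; rupture φR_n = 0.75×0.6×70×0.25×6 = 47.3 kips; take 45.0 kips (yield).
Governing: min(47.7, 45.0) = 45.0 kips → base-metal shear.

45.0 kips (base-metal shear governs)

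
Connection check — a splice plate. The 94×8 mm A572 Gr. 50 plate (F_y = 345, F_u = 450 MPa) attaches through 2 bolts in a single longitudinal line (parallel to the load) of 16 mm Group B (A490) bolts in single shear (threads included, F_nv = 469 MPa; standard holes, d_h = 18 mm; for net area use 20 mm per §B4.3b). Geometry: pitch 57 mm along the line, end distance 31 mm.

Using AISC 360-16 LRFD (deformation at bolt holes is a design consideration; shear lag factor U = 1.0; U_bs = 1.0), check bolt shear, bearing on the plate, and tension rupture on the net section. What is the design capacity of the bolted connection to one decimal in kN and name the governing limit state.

Bolt shear: A_b = π(16)²/4 = 201.06 mm². φR_n = 0.75 × 469 × 201.06 × 2 × 1 = 141.4 kN.
Bearing (8 mm plate, F_u = 450 MPa): end bolts L_c = 31 − 18/2 = 22, R_n = min(1.2×22×8×450, 2.4×16×8×450) = 95.04 kN/bolt; interior L_c = 57 − 18 = 39, R_n = 138.24 kN/bolt. φR_n = 0.75 × (1×95.04 + 1×138.24) = 175.0 kN.
Tension rupture (net): A_n = (94 − 1×20)×8 = 592 mm² (U = 1.0, A_e = A_n). φR_n = 0.75 × 450 × 592 = 199.8 kN.
Governing: min(141.4, 175.0, 199.8) = 141.4 kN → bolt shear.

141.4 kN (bolt shear governs)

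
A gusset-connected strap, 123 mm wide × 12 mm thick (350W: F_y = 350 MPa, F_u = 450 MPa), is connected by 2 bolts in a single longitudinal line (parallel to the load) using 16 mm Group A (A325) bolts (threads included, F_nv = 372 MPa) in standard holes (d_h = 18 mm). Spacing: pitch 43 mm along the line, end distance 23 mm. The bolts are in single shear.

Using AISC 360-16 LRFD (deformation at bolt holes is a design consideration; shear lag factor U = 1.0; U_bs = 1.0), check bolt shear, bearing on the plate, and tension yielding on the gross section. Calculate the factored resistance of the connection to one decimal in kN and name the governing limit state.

112.2 kN (bolt shear governs)

Bolt shear: A_b = π(16)²/4 = 201.06 mm². φR_n = 0.75 × 372 × 201.06 × 2 × 1 = 112.2 kN.
Bearing (12 mm plate, F_u = 450 MPa): end bolts L_c = 23 − 18/2 = 14, R_n = min(1.2×14×12×450, 2.4×16×12×450) = 90.72 kN/bolt; interior L_c = 43 − 18 = 25, R_n = 162 kN/bolt. φR_n = 0.75 × (1×90.72 + 1×162) = 189.5 kN.
Tension yield (gross): A_g = 123×12 = 1476 mm². φR_n = 0.90 × 350 × 1476 = 464.9 kN.
Governing: min(112.2, 189.5, 464.9) = 112.2 kN → bolt shear.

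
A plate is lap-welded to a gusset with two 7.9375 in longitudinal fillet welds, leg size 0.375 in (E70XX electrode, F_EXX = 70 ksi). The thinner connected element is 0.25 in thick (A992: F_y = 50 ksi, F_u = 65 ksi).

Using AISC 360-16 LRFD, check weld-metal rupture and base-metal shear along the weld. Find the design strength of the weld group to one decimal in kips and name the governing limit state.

116.1 kips (base-metal shear governs)

Weld metal: throat = 0.707×0.375 = 0.26513 in, L = 2×7.9375 = 15.875 in. φR_n = 0.75 × 0.6 × 70 × 0.26513 × 15.875 = 132.6 kips.
Base metal shear (0.25 in plate): yield φR_n = 1.0×0.6×50×0.25×15.875 = 119.1 kips; rupture φR_n = 0.75×0.6×65×0.25×15.875 = 116.1 kips; take 116.1 kips (rupture).
Governing: min(132.6, 116.1) = 116.1 kips → base-metal shear.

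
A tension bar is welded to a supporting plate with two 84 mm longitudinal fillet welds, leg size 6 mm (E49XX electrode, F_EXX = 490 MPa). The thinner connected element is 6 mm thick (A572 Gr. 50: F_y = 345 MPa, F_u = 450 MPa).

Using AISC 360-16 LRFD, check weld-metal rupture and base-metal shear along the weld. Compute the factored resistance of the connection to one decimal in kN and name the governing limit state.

Weld metal: throat = 0.707×6 = 4.242 mm, L = 2×84 = 168 mm. φR_n = 0.75 × 0.6 × 490 × 4.242 × 168 = 157.1 kN.
Base metal shear (6 mm plate): yield φR_n = 1.0×0.6×345×6×168 = 208.7 kN; rupture φR_n = 0.75×0.6×450×6×168 = 204.1 kN; take 204.1 kN (rupture).
Governing: min(157.1, 204.1) = 157.1 kN → weld metal.

157.1 kN (weld metal governs)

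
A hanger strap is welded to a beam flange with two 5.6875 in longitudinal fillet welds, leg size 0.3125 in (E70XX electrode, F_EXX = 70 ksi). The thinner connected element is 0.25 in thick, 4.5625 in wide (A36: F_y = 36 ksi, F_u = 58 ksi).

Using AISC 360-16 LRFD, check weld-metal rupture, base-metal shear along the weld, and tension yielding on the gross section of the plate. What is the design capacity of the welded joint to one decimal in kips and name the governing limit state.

37.0 kips (gross-section yield governs)

Weld metal: throat = 0.707×0.3125 = 0.22094 in, L = 2×5.6875 = 11.375 in. φR_n = 0.75 × 0.6 × 70 × 0.22094 × 11.375 = 79.2 kips.
Base metal shear (0.25 in plate): yield φR_n = 1.0×0.6×36×0.25×11.375 = 61.4 kips; rupture φR_n = 0.75×0.6×58×0.25×11.375 = 74.2 kips; take 61.4 kips (yield).
Tension yield (gross): A_g = 4.5625×0.25 = 1.1406 in². φR_n = 0.90 × 36 × 1.1406 = 37.0 kips.
Governing: min(79.2, 61.4, 37.0) = 37.0 kips → gross-section yield.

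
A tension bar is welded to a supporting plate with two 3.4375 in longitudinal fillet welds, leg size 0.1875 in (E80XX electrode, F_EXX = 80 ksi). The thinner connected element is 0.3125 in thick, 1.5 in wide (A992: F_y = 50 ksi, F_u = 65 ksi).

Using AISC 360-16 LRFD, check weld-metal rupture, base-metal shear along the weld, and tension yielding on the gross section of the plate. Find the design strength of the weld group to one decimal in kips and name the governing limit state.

Weld metal: throat = 0.707×0.1875 = 0.13256 in, L = 2×3.4375 = 6.875 in. φR_n = 0.75 × 0.6 × 80 × 0.13256 × 6.875 = 32.8 kips.
Base metal shear (0.3125 in plate): yield φR_n = 1.0×0.6×50×0.3125×6.875 = 64.5 kips; rupture φR_n = 0.75×0.6×65×0.3125×6.875 = 62.8 kips; take 62.8 kips (rupture).
Tension yield (gross): A_g = 1.5×0.3125 = 0.46875 in². φR_n = 0.90 × 50 × 0.46875 = 21.1 kips.
Governing: min(32.8, 62.8, 21.1) = 21.1 kips → gross-section yield.

21.1 kips (gross-section yield governs)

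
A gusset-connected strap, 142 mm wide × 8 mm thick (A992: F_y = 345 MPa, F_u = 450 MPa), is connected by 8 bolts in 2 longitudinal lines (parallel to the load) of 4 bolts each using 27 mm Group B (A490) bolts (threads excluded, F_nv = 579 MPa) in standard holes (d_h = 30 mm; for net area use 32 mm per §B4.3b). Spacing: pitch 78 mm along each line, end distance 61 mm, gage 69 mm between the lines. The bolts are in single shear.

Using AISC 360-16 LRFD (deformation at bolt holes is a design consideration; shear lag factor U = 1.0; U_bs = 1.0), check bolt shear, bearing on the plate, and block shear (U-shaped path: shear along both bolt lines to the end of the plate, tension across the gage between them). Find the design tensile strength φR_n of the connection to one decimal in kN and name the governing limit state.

692.8 kN (block shear governs)

Bolt shear: A_b = π(27)²/4 = 572.56 mm². φR_n = 0.75 × 579 × 572.56 × 8 × 1 = 1989.1 kN.
Bearing (8 mm plate, F_u = 450 MPa): end bolts L_c = 61 − 30/2 = 46, R_n = min(1.2×46×8×450, 2.4×27×8×450) = 198.72 kN/bolt; interior L_c = 78 − 30 = 48, R_n = 207.36 kN/bolt. φR_n = 0.75 × (2×198.72 + 6×207.36) = 1231.2 kN.
Block shear: shear path 2×[61+3×78] = 2×295 mm, A_gv = 4720, A_nv = 2×(295 − 3.5×32)×8 = 2928 mm²; tension across gage: (69 − 1×32)×8 = 296 mm². R_n = min(0.6×450×2928, 0.6×345×4720) + 1.0×450×296 = min(790.56, 977.04) + 133.2 = 923.76 kN. φR_n = 0.75 × 923.76 = 692.8 kN.
Governing: min(1989.1, 1231.2, 692.8) = 692.8 kN → block shear.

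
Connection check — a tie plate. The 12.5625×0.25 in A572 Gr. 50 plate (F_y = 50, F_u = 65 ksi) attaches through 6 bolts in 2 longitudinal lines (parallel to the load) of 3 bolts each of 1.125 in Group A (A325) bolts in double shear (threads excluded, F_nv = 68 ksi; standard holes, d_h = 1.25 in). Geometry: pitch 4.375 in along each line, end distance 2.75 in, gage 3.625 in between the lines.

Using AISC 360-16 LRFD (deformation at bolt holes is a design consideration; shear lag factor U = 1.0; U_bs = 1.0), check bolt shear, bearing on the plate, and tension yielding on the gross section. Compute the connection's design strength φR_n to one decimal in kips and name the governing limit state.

141.3 kips (gross-section yield governs)

Bolt shear: A_b = π(1.125)²/4 = 0.99402 in². φR_n = 0.75 × 68 × 0.99402 × 6 × 2 = 608.3 kips.
Bearing (0.25 in plate, F_u = 65 ksi): end bolts L_c = 2.75 − 1.25/2 = 2.125, R_n = min(1.2×2.125×0.25×65, 2.4×1.125×0.25×65) = 41.438 kips/bolt; interior L_c = 4.375 − 1.25 = 3.125, R_n = 43.875 kips/bolt. φR_n = 0.75 × (2×41.438 + 4×43.875) = 193.8 kips.
Tension yield (gross): A_g = 12.5625×0.25 = 3.1406 in². φR_n = 0.90 × 50 × 3.1406 = 141.3 kips.
Governing: min(608.3, 193.8, 141.3) = 141.3 kips → gross-section yield.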